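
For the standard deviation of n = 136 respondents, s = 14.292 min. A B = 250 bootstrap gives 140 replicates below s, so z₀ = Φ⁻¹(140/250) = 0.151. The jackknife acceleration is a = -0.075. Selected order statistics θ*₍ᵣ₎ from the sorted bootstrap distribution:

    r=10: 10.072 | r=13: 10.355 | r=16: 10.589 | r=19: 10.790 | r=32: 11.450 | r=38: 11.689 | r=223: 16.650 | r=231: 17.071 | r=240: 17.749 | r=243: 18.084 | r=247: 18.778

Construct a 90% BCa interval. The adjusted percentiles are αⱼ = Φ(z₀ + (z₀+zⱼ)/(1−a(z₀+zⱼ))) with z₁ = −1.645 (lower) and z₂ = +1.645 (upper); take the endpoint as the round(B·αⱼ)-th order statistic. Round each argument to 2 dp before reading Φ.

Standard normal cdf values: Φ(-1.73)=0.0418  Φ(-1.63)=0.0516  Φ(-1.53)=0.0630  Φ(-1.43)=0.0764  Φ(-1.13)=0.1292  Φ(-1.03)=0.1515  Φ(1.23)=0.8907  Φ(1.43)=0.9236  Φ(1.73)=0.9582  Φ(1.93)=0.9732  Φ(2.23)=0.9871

Lower: z₀ + z₁ = 0.151 + (-1.645) = -1.494; 1 − a(z₀+z₁) = 1 − (-0.075)(-1.494) = 0.8880; argument = 0.151 + (-1.494)/0.8880 = -1.5315 → -1.53.
α₁ = Φ(-1.53) = 0.0630; rank = round(250 × 0.0630) = 16; θ*₍16₎ = 10.589.
Upper: z₀ + z₂ = 1.796; 1 − a(z₀+z₂) = 1.1347; argument = 1.7338 → 1.73; α₂ = 0.9582; rank = 240; θ*₍240₎ = 17.749.

(10.589, 17.749)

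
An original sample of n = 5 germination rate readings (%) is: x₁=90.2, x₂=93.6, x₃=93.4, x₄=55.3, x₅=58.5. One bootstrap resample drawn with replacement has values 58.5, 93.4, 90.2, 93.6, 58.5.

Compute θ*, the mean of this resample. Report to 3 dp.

Mean = (58.5 + 93.4 + 90.2 + 93.6 + 58.5) / 5 = 394.20 / 5 = 78.840

θ* = 78.840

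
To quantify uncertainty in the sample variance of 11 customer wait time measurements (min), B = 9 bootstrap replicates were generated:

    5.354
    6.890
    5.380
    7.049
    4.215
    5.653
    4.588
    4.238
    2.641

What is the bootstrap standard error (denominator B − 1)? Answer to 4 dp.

Bootstrap SE is the standard deviation of the 9 replicate variances.
Mean of replicates: (5.354 + 6.890 + 5.380 + 7.049 + 4.215 + 5.653 + 4.588 + 4.238 + 2.641) / 9 = 46.00800 / 9 = 5.11200
Sum of squared deviations: (+0.24200)² + (+1.77800)² + (+0.26800)² + (+1.93700)² + (−0.89700)² + (+0.54100)² + (−0.52400)² + (−0.87400)² + (−2.47100)² = 15.28522
Variance = 15.28522 / 8 = 1.91065
SE* = √1.91065

SE* = 1.3823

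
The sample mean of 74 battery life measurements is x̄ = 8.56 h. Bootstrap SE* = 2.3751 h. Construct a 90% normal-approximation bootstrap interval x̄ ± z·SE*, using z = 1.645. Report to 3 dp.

(4.653, 12.467)

Margin = 1.645 × 2.3751 = 3.9070
Interval: 8.56 ± 3.9070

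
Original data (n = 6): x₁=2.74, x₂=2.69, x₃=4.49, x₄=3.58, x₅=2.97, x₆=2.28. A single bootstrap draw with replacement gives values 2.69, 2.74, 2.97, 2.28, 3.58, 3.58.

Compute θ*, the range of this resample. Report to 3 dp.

Range = 3.58 − 2.28 = 1.300

θ* = 1.300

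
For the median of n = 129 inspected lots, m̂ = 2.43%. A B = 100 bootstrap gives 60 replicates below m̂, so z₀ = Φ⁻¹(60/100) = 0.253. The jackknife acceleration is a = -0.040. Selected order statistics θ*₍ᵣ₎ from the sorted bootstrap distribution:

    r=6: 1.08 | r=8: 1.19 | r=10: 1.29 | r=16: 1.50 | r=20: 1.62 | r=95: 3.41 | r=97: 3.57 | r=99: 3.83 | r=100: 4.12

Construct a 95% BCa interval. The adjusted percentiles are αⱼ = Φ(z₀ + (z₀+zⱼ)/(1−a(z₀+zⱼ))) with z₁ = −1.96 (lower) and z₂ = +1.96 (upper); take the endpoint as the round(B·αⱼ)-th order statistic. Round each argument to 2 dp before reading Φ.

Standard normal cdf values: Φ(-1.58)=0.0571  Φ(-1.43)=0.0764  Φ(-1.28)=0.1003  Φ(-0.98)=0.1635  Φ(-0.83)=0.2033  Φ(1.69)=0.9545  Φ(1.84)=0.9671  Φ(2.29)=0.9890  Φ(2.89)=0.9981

Lower: z₀ + z₁ = 0.253 + (-1.960) = -1.707; 1 − a(z₀+z₁) = 1 − (-0.040)(-1.707) = 0.9317; argument = 0.253 + (-1.707)/0.9317 = -1.5791 → -1.58.
α₁ = Φ(-1.58) = 0.0571; rank = round(100 × 0.0571) = 6; θ*₍6₎ = 1.08.
Upper: z₀ + z₂ = 2.213; 1 − a(z₀+z₂) = 1.0885; argument = 2.2860 → 2.29; α₂ = 0.9890; rank = 99; θ*₍99₎ = 3.83.

(1.08, 3.83)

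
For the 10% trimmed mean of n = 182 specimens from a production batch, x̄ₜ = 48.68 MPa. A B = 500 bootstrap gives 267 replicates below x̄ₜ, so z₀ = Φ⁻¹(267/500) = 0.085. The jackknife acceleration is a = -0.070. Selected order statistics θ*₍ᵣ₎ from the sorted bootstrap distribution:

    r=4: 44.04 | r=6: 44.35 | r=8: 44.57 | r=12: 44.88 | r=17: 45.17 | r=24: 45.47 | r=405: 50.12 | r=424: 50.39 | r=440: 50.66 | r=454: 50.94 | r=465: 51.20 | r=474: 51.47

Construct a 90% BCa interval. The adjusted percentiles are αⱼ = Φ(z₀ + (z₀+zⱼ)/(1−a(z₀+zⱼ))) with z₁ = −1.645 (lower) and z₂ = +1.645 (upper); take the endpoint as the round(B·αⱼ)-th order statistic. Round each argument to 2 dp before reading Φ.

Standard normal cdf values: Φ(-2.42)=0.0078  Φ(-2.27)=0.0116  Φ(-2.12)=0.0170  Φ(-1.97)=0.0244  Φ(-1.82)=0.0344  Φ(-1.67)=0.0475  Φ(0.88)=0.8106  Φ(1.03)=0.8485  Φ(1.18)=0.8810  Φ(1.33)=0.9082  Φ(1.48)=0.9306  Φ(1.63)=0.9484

Lower: z₀ + z₁ = 0.085 + (-1.645) = -1.560; 1 − a(z₀+z₁) = 1 − (-0.070)(-1.560) = 0.8908; argument = 0.085 + (-1.560)/0.8908 = -1.6662 → -1.67.
α₁ = Φ(-1.67) = 0.0475; rank = round(500 × 0.0475) = 24; θ*₍24₎ = 45.47.
Upper: z₀ + z₂ = 1.730; 1 − a(z₀+z₂) = 1.1211; argument = 1.6281 → 1.63; α₂ = 0.9484; rank = 474; θ*₍474₎ = 51.47.

(45.47, 51.47)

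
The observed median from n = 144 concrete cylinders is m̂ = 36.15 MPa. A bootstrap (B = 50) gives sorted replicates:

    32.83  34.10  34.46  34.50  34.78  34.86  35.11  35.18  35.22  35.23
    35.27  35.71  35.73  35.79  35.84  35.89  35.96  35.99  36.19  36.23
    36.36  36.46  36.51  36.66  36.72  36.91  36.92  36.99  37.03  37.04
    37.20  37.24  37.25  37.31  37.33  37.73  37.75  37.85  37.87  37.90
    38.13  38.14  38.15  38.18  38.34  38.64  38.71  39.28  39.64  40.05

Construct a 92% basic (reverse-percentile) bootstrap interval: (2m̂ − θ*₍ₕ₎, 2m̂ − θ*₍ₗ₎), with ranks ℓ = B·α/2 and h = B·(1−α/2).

Percentile endpoints at ranks 2 and 48: θ*₍2₎ = 34.10, θ*₍48₎ = 39.28.
Basic interval reflects these around m̂:
  lower = 2 × 36.15 − 39.28 = 33.02
  upper = 2 × 36.15 − 34.10 = 38.20

(33.02, 38.20)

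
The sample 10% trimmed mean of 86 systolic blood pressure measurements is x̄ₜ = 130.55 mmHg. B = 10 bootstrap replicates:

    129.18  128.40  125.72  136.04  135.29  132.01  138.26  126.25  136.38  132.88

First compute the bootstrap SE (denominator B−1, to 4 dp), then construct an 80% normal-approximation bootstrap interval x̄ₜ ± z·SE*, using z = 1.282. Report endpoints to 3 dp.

(124.822, 136.278)

Mean of replicates = 132.0410; sum of squared deviations = 179.6887; SE* = √(179.6887/9) = 4.4683
Margin = 1.282 × 4.4683 = 5.7284
Interval: 130.55 ± 5.7284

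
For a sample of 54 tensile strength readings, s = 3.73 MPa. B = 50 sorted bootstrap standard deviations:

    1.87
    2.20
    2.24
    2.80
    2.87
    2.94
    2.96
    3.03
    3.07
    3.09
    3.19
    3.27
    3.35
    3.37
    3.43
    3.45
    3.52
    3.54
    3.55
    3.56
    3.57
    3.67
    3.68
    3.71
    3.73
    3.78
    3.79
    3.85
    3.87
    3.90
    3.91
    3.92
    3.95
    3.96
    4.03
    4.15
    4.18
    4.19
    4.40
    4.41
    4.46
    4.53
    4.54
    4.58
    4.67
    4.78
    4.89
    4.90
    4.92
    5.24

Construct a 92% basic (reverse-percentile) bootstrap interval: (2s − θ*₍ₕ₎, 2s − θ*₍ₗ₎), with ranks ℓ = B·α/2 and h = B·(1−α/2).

Percentile endpoints at ranks 2 and 48: θ*₍2₎ = 2.20, θ*₍48₎ = 4.90.
Basic interval reflects these around s:
  lower = 2 × 3.73 − 4.90 = 2.56
  upper = 2 × 3.73 − 2.20 = 5.26

(2.56, 5.26)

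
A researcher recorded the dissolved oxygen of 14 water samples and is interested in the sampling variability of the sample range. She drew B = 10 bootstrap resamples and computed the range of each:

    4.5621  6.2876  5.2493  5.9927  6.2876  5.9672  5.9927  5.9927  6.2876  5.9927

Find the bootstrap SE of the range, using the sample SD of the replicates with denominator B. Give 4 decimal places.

SE* = 0.5185

Bootstrap SE is the standard deviation of the 10 replicate ranges.
Mean of replicates: (4.5621 + 6.2876 + 5.2493 + 5.9927 + 6.2876 + 5.9672 + 5.9927 + 5.9927 + 6.2876 + 5.9927) / 10 = 58.612200 / 10 = 5.861220
Sum of squared deviations: (−1.299120)² + (+0.426380)² + (−0.611920)² + (+0.131480)² + (+0.426380)² + (+0.105980)² + (+0.131480)² + (+0.131480)² + (+0.426380)² + (+0.131480)² = 2.687938
Variance = 2.687938 / 10 = 0.268794
SE* = √0.268794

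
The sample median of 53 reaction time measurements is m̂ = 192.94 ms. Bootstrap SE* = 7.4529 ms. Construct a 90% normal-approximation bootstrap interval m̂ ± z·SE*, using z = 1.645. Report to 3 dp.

(180.680, 205.200)

Margin = 1.645 × 7.4529 = 12.2600
Interval: 192.94 ± 12.2600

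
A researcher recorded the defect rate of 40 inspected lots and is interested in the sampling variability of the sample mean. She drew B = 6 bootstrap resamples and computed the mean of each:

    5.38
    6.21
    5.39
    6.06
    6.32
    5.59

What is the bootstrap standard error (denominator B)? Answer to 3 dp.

SE* = 0.385

Bootstrap SE is the standard deviation of the 6 replicate means.
Mean of replicates: (5.38 + 6.21 + 5.39 + 6.06 + 6.32 + 5.59) / 6 = 34.9500 / 6 = 5.8250
Sum of squared deviations: (−0.4450)² + (+0.3850)² + (−0.4350)² + (+0.2350)² + (+0.4950)² + (−0.2350)² = 0.8910
Variance = 0.8910 / 6 = 0.1485
SE* = √0.1485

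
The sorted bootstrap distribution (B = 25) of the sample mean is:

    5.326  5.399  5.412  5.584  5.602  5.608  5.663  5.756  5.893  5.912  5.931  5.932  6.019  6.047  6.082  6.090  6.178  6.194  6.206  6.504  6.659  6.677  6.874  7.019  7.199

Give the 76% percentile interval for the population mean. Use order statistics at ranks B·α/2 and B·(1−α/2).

α = 0.24; lower rank = 25 × 0.120 = 3; upper rank = 25 × 0.880 = 22.
The 3rd smallest replicate is 5.412; the 22nd is 6.677.

(5.412, 6.677)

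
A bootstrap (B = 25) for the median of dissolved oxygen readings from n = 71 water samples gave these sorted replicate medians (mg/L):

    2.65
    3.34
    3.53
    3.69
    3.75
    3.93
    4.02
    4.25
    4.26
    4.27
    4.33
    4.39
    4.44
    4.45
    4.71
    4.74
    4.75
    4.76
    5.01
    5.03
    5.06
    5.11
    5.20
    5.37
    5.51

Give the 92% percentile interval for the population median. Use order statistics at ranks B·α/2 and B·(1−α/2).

α = 0.08; lower rank = 25 × 0.040 = 1; upper rank = 25 × 0.960 = 24.
The 1st smallest replicate is 2.65; the 24th is 5.37.

(2.65, 5.37)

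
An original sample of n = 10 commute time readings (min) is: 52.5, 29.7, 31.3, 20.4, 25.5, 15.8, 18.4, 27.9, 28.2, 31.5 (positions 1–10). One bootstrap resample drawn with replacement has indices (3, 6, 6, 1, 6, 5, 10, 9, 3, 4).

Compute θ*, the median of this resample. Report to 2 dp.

Resample values: 31.3, 15.8, 15.8, 52.5, 15.8, 25.5, 31.5, 28.2, 31.3, 20.4.
Sorted: 15.8, 15.8, 15.8, 20.4, 25.5, 28.2, 31.3, 31.3, 31.5, 52.5
Median = average of the two middle values = 26.85

θ* = 26.85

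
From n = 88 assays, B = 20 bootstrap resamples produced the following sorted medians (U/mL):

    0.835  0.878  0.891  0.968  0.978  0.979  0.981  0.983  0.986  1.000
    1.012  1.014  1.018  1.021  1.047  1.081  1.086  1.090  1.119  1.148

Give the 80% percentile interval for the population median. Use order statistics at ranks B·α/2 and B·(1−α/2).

α = 0.20; lower rank = 20 × 0.100 = 2; upper rank = 20 × 0.900 = 18.
The 2nd smallest replicate is 0.878; the 18th is 1.090.

(0.878, 1.090)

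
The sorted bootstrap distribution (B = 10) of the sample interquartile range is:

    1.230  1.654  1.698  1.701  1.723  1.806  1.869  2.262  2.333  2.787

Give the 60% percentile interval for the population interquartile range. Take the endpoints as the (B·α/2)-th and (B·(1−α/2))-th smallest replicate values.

α = 0.40; lower rank = 10 × 0.200 = 2; upper rank = 10 × 0.800 = 8.
The 2nd smallest replicate is 1.654; the 8th is 2.262.

(1.654, 2.262)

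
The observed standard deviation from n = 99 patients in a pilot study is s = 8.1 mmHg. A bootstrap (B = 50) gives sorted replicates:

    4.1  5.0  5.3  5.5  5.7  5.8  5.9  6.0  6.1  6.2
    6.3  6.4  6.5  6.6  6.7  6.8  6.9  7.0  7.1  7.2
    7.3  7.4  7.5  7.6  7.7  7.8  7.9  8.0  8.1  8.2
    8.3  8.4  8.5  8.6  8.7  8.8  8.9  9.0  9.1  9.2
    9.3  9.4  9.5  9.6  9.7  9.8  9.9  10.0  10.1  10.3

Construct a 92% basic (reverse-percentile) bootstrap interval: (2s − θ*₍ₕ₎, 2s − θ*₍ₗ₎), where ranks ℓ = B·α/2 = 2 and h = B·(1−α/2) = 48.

Percentile endpoints at ranks 2 and 48: θ*₍2₎ = 5.0, θ*₍48₎ = 10.0.
Basic interval reflects these around s:
  lower = 2 × 8.1 − 10.0 = 6.2
  upper = 2 × 8.1 − 5.0 = 11.2

(6.2, 11.2)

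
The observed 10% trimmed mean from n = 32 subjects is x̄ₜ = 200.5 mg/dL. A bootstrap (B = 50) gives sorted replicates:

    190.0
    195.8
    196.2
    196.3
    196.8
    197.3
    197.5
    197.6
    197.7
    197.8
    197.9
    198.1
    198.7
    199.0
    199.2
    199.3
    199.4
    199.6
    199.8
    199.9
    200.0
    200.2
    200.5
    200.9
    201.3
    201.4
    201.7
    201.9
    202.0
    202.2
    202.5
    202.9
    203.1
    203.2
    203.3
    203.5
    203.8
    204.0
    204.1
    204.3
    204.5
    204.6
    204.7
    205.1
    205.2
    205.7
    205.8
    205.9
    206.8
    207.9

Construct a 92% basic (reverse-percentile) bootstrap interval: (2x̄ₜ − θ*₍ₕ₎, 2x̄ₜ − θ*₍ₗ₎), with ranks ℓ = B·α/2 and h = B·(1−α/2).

(195.1, 205.2)

Percentile endpoints at ranks 2 and 48: θ*₍2₎ = 195.8, θ*₍48₎ = 205.9.
Basic interval reflects these around x̄ₜ:
  lower = 2 × 200.5 − 205.9 = 195.1
  upper = 2 × 200.5 − 195.8 = 205.2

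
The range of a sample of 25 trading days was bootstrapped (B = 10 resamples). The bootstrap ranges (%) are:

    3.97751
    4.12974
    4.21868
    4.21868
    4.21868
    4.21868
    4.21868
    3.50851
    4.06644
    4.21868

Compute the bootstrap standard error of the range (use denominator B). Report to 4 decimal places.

SE* = 0.2125

Bootstrap SE is the standard deviation of the 10 replicate ranges.
Mean of replicates: (3.97751 + 4.12974 + 4.21868 + 4.21868 + 4.21868 + 4.21868 + 4.21868 + 3.50851 + 4.06644 + 4.21868) / 10 = 40.994280 / 10 = 4.099428
Sum of squared deviations: (−0.121918)² + (+0.030312)² + (+0.119252)² + (+0.119252)² + (+0.119252)² + (+0.119252)² + (+0.119252)² + (−0.590918)² + (−0.032988)² + (+0.119252)² = 0.451381
Variance = 0.451381 / 10 = 0.045138
SE* = √0.045138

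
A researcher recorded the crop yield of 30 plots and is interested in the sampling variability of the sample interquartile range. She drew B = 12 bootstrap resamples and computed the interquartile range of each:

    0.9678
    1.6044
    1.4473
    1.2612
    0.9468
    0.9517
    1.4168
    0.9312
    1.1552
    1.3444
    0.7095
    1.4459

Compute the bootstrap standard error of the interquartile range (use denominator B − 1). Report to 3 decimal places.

Bootstrap SE is the standard deviation of the 12 replicate interquartile ranges.
Mean of replicates: (0.9678 + 1.6044 + 1.4473 + 1.2612 + 0.9468 + 0.9517 + 1.4168 + 0.9312 + 1.1552 + 1.3444 + 0.7095 + 1.4459) / 12 = 14.18220 / 12 = 1.18185
Sum of squared deviations: (−0.21405)² + (+0.42255)² + (+0.26545)² + (+0.07935)² + (−0.23505)² + (−0.23015)² + (+0.23495)² + (−0.25065)² + (−0.02665)² + (+0.16255)² + (−0.47235)² + (+0.26405)² = 0.84734
Variance = 0.84734 / 11 = 0.07703
SE* = √0.07703

SE* = 0.278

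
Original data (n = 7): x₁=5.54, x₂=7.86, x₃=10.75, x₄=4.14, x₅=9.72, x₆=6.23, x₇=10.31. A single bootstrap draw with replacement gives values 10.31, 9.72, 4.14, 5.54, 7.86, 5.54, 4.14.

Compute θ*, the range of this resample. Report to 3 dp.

Range = 10.31 − 4.14 = 6.170

θ* = 6.170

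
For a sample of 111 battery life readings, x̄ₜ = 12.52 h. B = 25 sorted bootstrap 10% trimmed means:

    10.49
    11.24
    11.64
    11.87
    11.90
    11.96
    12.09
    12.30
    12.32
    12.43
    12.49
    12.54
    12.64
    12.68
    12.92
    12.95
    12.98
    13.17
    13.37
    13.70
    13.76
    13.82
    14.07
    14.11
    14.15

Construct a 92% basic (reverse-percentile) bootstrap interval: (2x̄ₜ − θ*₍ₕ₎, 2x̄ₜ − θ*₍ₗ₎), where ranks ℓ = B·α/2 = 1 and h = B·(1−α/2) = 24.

(10.93, 14.55)

Percentile endpoints at ranks 1 and 24: θ*₍1₎ = 10.49, θ*₍24₎ = 14.11.
Basic interval reflects these around x̄ₜ:
  lower = 2 × 12.52 − 14.11 = 10.93
  upper = 2 × 12.52 − 10.49 = 14.55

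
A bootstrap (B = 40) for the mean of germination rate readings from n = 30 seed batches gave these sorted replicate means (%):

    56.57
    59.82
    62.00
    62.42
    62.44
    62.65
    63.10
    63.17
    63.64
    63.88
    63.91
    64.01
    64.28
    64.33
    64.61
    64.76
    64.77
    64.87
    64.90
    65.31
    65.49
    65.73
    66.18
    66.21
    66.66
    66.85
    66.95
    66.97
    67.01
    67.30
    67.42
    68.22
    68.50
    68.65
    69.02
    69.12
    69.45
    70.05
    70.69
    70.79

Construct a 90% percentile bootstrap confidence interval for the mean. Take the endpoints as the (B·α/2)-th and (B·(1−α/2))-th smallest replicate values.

(59.82, 70.05)

α = 0.10; lower rank = 40 × 0.050 = 2; upper rank = 40 × 0.950 = 38.
The 2nd smallest replicate is 59.82; the 38th is 70.05.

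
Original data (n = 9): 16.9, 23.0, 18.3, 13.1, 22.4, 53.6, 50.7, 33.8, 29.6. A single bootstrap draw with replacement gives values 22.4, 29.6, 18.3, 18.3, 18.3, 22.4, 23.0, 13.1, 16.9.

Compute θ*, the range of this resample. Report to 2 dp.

Range = 29.6 − 13.1 = 16.50

θ* = 16.50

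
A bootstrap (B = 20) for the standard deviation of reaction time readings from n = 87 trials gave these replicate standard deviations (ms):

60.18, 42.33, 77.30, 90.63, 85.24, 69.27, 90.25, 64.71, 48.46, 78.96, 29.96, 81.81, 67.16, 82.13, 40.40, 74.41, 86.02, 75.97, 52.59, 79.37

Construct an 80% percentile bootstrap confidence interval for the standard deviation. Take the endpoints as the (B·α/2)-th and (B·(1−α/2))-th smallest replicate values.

(40.40, 86.02)

Sorted replicates: 29.96, 40.40, 42.33, 48.46, 52.59, 60.18, 64.71, 67.16, 69.27, 74.41, 75.97, 77.30, 78.96, 79.37, 81.81, 82.13, 85.24, 86.02, 90.25, 90.63
α = 0.20; lower rank = 20 × 0.100 = 2; upper rank = 20 × 0.900 = 18.
The 2nd smallest replicate is 40.40; the 18th is 86.02.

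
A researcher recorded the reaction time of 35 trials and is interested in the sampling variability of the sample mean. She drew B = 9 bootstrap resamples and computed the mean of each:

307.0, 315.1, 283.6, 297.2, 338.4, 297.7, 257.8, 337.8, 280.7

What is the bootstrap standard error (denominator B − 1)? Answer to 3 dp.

SE* = 26.433

Bootstrap SE is the standard deviation of the 9 replicate means.
Mean of replicates: (307.0 + 315.1 + 283.6 + 297.2 + 338.4 + 297.7 + 257.8 + 337.8 + 280.7) / 9 = 2715.3000 / 9 = 301.7000
Sum of squared deviations: (+5.3000)² + (+13.4000)² + (−18.1000)² + (−4.5000)² + (+36.7000)² + (−4.0000)² + (−43.9000)² + (+36.1000)² + (−21.0000)² = 5589.8200
Variance = 5589.8200 / 8 = 698.7275
SE* = √698.7275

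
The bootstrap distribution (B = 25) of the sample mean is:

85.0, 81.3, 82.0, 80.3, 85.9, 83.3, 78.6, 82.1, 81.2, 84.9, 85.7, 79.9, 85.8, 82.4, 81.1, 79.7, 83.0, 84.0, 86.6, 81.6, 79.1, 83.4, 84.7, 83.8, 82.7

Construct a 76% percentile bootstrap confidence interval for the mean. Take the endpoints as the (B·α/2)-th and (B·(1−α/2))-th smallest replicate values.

Sorted replicates: 78.6, 79.1, 79.7, 79.9, 80.3, 81.1, 81.2, 81.3, 81.6, 82.0, 82.1, 82.4, 82.7, 83.0, 83.3, 83.4, 83.8, 84.0, 84.7, 84.9, 85.0, 85.7, 85.8, 85.9, 86.6
α = 0.24; lower rank = 25 × 0.120 = 3; upper rank = 25 × 0.880 = 22.
The 3rd smallest replicate is 79.7; the 22nd is 85.7.

(79.7, 85.7)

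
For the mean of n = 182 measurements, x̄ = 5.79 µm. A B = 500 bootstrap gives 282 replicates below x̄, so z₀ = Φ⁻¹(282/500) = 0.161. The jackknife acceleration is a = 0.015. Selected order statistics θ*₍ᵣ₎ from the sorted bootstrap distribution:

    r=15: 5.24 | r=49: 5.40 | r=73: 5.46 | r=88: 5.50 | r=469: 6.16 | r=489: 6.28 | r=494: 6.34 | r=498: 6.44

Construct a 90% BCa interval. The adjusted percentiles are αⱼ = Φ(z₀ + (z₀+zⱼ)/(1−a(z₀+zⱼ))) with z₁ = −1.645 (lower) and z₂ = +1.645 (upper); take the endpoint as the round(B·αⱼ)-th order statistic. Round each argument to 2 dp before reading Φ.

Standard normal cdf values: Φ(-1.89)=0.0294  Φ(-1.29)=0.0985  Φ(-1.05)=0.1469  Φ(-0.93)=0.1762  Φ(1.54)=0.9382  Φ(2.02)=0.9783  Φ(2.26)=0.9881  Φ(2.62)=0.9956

(5.40, 6.28)

Lower: z₀ + z₁ = 0.161 + (-1.645) = -1.484; 1 − a(z₀+z₁) = 1 − (0.015)(-1.484) = 1.0223; argument = 0.161 + (-1.484)/1.0223 = -1.2907 → -1.29.
α₁ = Φ(-1.29) = 0.0985; rank = round(500 × 0.0985) = 49; θ*₍49₎ = 5.40.
Upper: z₀ + z₂ = 1.806; 1 − a(z₀+z₂) = 0.9729; argument = 2.0173 → 2.02; α₂ = 0.9783; rank = 489; θ*₍489₎ = 6.28.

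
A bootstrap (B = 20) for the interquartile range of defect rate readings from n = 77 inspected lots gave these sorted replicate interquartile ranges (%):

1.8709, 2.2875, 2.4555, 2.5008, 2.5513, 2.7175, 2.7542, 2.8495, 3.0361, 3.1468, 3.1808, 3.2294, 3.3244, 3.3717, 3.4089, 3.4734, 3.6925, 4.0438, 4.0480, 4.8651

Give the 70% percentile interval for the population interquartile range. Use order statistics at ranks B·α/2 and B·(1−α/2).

(2.4555, 3.6925)

α = 0.30; lower rank = 20 × 0.150 = 3; upper rank = 20 × 0.850 = 17.
The 3rd smallest replicate is 2.4555; the 17th is 3.6925.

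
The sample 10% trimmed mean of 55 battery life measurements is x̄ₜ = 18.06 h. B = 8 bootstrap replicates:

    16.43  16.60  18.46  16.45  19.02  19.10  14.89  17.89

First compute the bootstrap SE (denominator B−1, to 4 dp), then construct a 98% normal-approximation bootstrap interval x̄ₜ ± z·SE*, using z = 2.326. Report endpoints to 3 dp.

Mean of replicates = 17.3550; sum of squared deviations = 15.6454; SE* = √(15.6454/7) = 1.4950
Margin = 2.326 × 1.4950 = 3.4774
Interval: 18.06 ± 3.4774

(14.583, 21.537)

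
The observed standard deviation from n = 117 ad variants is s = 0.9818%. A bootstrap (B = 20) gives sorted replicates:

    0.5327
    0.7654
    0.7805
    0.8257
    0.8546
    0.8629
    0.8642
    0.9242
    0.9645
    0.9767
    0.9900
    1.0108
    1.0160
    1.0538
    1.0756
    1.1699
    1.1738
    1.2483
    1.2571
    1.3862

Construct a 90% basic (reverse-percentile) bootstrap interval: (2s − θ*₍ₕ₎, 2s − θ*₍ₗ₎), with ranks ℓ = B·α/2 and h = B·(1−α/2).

(0.7065, 1.4309)

Percentile endpoints at ranks 1 and 19: θ*₍1₎ = 0.5327, θ*₍19₎ = 1.2571.
Basic interval reflects these around s:
  lower = 2 × 0.9818 − 1.2571 = 0.7065
  upper = 2 × 0.9818 − 0.5327 = 1.4309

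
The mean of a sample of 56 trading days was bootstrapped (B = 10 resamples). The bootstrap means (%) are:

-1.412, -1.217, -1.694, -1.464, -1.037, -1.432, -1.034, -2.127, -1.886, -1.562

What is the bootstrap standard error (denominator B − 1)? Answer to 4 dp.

Bootstrap SE is the standard deviation of the 10 replicate means.
Mean of replicates: ((-1.412) + (-1.217) + (-1.694) + (-1.464) + (-1.037) + (-1.432) + (-1.034) + (-2.127) + (-1.886) + (-1.562)) / 10 = -14.86500 / 10 = -1.48650
Sum of squared deviations: (+0.07450)² + (+0.26950)² + (−0.20750)² + (+0.02250)² + (+0.44950)² + (+0.05450)² + (+0.45250)² + (−0.64050)² + (−0.39950)² + (−0.07550)² = 1.10706
Variance = 1.10706 / 9 = 0.12301
SE* = √0.12301

SE* = 0.3507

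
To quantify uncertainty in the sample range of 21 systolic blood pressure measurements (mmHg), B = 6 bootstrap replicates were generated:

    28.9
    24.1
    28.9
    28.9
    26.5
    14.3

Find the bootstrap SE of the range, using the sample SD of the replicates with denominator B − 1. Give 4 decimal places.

Bootstrap SE is the standard deviation of the 6 replicate ranges.
Mean of replicates: (28.9 + 24.1 + 28.9 + 28.9 + 26.5 + 14.3) / 6 = 151.60000 / 6 = 25.26667
Sum of squared deviations: (+3.63333)² + (−1.16667)² + (+3.63333)² + (+3.63333)² + (+1.23333)² + (−10.96667)² = 162.75333
Variance = 162.75333 / 5 = 32.55067
SE* = √32.55067

SE* = 5.7053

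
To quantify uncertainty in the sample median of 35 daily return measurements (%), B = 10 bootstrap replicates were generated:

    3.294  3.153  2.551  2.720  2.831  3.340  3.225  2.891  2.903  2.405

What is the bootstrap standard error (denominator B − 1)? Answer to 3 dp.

Bootstrap SE is the standard deviation of the 10 replicate medians.
Mean of replicates: (3.294 + 3.153 + 2.551 + 2.720 + 2.831 + 3.340 + 3.225 + 2.891 + 2.903 + 2.405) / 10 = 29.3130 / 10 = 2.9313
Sum of squared deviations: (+0.3627)² + (+0.2217)² + (−0.3803)² + (−0.2113)² + (−0.1003)² + (+0.4087)² + (+0.2937)² + (−0.0403)² + (−0.0283)² + (−0.5263)² = 0.9128
Variance = 0.9128 / 9 = 0.1014
SE* = √0.1014

SE* = 0.318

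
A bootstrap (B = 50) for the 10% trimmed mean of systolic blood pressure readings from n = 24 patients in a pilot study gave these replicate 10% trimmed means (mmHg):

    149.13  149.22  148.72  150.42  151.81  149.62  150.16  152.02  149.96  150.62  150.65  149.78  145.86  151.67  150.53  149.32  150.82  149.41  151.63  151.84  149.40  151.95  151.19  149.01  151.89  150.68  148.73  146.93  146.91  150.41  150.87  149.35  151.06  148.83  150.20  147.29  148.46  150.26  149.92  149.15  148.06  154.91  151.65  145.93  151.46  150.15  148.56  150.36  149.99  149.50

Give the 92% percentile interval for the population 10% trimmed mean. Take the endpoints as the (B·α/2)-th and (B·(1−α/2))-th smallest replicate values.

(145.93, 151.95)

Sorted replicates: 145.86, 145.93, 146.91, 146.93, 147.29, 148.06, 148.46, 148.56, 148.72, 148.73, 148.83, 149.01, 149.13, 149.15, 149.22, 149.32, 149.35, 149.40, 149.41, 149.50, 149.62, 149.78, 149.92, 149.96, 149.99, 150.15, 150.16, 150.20, 150.26, 150.36, 150.41, 150.42, 150.53, 150.62, 150.65, 150.68, 150.82, 150.87, 151.06, 151.19, 151.46, 151.63, 151.65, 151.67, 151.81, 151.84, 151.89, 151.95, 152.02, 154.91
α = 0.08; lower rank = 50 × 0.040 = 2; upper rank = 50 × 0.960 = 48.
The 2nd smallest replicate is 145.93; the 48th is 151.95.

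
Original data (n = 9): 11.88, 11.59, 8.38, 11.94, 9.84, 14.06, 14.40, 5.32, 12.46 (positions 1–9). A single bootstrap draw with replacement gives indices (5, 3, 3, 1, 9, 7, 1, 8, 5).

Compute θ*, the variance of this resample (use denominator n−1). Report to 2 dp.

θ* = 7.38

Resample values: 9.84, 8.38, 8.38, 11.88, 12.46, 14.40, 11.88, 5.32, 9.84.
Mean = 10.2644; sum of squared deviations = 59.0534
s² = 59.0534 / 8 = 7.3817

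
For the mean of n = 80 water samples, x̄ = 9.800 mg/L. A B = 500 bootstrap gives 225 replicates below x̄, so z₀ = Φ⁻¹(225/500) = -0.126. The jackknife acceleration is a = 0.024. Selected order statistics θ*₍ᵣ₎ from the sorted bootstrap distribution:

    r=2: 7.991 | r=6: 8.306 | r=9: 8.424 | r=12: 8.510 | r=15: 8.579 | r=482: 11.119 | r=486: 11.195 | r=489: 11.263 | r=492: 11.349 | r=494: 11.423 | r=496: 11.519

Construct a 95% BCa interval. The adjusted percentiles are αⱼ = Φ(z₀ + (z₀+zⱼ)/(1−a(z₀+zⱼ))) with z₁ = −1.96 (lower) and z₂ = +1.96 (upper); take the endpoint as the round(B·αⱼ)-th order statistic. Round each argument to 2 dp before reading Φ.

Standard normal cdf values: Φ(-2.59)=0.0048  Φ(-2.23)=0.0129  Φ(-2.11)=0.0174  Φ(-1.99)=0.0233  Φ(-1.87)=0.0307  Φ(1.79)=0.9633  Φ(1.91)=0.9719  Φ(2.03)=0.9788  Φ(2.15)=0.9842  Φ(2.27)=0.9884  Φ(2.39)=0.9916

(8.424, 11.119)

Lower: z₀ + z₁ = -0.126 + (-1.960) = -2.086; 1 − a(z₀+z₁) = 1 − (0.024)(-2.086) = 1.0501; argument = -0.126 + (-2.086)/1.0501 = -2.1125 → -2.11.
α₁ = Φ(-2.11) = 0.0174; rank = round(500 × 0.0174) = 9; θ*₍9₎ = 8.424.
Upper: z₀ + z₂ = 1.834; 1 − a(z₀+z₂) = 0.9560; argument = 1.7924 → 1.79; α₂ = 0.9633; rank = 482; θ*₍482₎ = 11.119.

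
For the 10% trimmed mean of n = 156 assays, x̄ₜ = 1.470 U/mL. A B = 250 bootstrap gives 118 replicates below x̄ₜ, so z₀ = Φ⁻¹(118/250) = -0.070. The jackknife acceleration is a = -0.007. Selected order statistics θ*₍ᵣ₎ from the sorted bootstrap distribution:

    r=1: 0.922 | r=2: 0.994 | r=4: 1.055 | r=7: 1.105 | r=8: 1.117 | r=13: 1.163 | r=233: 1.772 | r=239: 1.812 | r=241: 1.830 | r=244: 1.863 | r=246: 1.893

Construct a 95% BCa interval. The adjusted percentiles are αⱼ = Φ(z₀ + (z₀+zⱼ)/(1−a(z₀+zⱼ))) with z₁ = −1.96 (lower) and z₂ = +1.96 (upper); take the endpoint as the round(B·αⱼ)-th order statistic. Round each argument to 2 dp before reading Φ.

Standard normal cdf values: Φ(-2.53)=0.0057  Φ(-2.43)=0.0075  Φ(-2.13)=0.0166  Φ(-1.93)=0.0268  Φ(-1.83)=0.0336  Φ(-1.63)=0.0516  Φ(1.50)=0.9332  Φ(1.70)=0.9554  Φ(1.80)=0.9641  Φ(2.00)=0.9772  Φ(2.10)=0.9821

(1.055, 1.830)

Lower: z₀ + z₁ = -0.070 + (-1.960) = -2.030; 1 − a(z₀+z₁) = 1 − (-0.007)(-2.030) = 0.9858; argument = -0.070 + (-2.030)/0.9858 = -2.1293 → -2.13.
α₁ = Φ(-2.13) = 0.0166; rank = round(250 × 0.0166) = 4; θ*₍4₎ = 1.055.
Upper: z₀ + z₂ = 1.890; 1 − a(z₀+z₂) = 1.0132; argument = 1.7953 → 1.80; α₂ = 0.9641; rank = 241; θ*₍241₎ = 1.830.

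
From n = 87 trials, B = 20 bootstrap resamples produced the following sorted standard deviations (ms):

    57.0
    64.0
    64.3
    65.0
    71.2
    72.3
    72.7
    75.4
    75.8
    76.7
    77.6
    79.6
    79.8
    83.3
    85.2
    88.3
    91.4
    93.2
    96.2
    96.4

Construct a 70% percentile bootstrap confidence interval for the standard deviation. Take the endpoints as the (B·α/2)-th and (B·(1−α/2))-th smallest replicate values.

α = 0.30; lower rank = 20 × 0.150 = 3; upper rank = 20 × 0.850 = 17.
The 3rd smallest replicate is 64.3; the 17th is 91.4.

(64.3, 91.4)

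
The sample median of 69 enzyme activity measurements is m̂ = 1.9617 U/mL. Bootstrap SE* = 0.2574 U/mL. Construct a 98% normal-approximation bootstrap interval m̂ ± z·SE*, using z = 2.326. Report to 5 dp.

Margin = 2.326 × 0.2574 = 0.598712
Interval: 1.9617 ± 0.598712

(1.36299, 2.56041)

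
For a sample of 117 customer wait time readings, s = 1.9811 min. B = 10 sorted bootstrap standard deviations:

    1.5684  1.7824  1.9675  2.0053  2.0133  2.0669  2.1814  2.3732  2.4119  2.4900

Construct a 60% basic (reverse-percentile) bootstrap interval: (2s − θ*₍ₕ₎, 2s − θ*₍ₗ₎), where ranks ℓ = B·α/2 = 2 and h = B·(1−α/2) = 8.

(1.5890, 2.1798)

Percentile endpoints at ranks 2 and 8: θ*₍2₎ = 1.7824, θ*₍8₎ = 2.3732.
Basic interval reflects these around s:
  lower = 2 × 1.9811 − 2.3732 = 1.5890
  upper = 2 × 1.9811 − 1.7824 = 2.1798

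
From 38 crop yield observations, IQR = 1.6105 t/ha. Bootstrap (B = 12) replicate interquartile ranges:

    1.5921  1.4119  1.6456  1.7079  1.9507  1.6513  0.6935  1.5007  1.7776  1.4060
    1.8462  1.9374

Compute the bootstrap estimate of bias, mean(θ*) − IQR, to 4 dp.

mean(θ*) = (1.5921 + 1.4119 + 1.6456 + 1.7079 + 1.9507 + 1.6513 + 0.6935 + 1.5007 + 1.7776 + 1.4060 + 1.8462 + 1.9374) / 12 = 1.59341
bias = 1.59341 − 1.6105

bias = −0.0171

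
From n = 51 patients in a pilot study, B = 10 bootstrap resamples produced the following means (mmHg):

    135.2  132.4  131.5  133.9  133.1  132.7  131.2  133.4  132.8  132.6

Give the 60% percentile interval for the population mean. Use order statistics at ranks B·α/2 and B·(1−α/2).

Sorted replicates: 131.2, 131.5, 132.4, 132.6, 132.7, 132.8, 133.1, 133.4, 133.9, 135.2
α = 0.40; lower rank = 10 × 0.200 = 2; upper rank = 10 × 0.800 = 8.
The 2nd smallest replicate is 131.5; the 8th is 133.4.

(131.5, 133.4)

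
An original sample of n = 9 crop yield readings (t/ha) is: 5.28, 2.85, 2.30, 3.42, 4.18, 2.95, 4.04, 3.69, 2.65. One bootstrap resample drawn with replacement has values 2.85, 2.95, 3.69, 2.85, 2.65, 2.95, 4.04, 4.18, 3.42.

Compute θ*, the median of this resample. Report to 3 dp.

θ* = 2.950

Sorted: 2.65, 2.85, 2.85, 2.95, 2.95, 3.42, 3.69, 4.04, 4.18
Median = middle value = 2.950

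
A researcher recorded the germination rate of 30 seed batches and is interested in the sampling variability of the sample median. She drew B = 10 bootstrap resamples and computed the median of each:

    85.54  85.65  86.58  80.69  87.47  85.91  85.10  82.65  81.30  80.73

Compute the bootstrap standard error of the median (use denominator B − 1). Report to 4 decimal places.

SE* = 2.5636

Bootstrap SE is the standard deviation of the 10 replicate medians.
Mean of replicates: (85.54 + 85.65 + 86.58 + 80.69 + 87.47 + 85.91 + 85.10 + 82.65 + 81.30 + 80.73) / 10 = 841.62000 / 10 = 84.16200
Sum of squared deviations: (+1.37800)² + (+1.48800)² + (+2.41800)² + (−3.47200)² + (+3.30800)² + (+1.74800)² + (+0.93800)² + (−1.51200)² + (−2.86200)² + (−3.43200)² = 59.14856
Variance = 59.14856 / 9 = 6.57206
SE* = √6.57206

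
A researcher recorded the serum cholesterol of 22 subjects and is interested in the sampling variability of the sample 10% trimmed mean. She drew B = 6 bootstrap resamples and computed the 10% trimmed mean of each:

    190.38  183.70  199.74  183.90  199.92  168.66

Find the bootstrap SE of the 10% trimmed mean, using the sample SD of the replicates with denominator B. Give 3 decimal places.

SE* = 10.758

Bootstrap SE is the standard deviation of the 6 replicate 10% trimmed means.
Mean of replicates: (190.38 + 183.70 + 199.74 + 183.90 + 199.92 + 168.66) / 6 = 1126.3000 / 6 = 187.7167
Sum of squared deviations: (+2.6633)² + (−4.0167)² + (+12.0233)² + (−3.8167)² + (+12.2033)² + (−19.0567)² = 694.4323
Variance = 694.4323 / 6 = 115.7387
SE* = √115.7387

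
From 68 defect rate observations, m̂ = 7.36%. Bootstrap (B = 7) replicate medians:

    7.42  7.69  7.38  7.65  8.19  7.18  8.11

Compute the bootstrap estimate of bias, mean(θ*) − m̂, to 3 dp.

mean(θ*) = (7.42 + 7.69 + 7.38 + 7.65 + 8.19 + 7.18 + 8.11) / 7 = 7.6600
bias = 7.6600 − 7.36

bias = +0.300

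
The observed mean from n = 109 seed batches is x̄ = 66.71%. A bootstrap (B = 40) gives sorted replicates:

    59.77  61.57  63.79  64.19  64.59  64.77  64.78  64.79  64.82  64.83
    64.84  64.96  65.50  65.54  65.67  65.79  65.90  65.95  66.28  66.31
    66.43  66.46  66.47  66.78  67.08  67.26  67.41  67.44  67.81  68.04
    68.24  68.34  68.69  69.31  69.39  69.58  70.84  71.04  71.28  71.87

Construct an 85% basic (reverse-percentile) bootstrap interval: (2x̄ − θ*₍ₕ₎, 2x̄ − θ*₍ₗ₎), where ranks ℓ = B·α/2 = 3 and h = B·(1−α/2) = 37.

(62.58, 69.63)

Percentile endpoints at ranks 3 and 37: θ*₍3₎ = 63.79, θ*₍37₎ = 70.84.
Basic interval reflects these around x̄:
  lower = 2 × 66.71 − 70.84 = 62.58
  upper = 2 × 66.71 − 63.79 = 69.63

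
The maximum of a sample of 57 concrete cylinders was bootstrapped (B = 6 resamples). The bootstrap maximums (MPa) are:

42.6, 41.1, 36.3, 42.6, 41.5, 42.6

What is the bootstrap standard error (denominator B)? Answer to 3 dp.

Bootstrap SE is the standard deviation of the 6 replicate maximums.
Mean of replicates: (42.6 + 41.1 + 36.3 + 42.6 + 41.5 + 42.6) / 6 = 246.7000 / 6 = 41.1167
Sum of squared deviations: (+1.4833)² + (−0.0167)² + (−4.8167)² + (+1.4833)² + (+0.3833)² + (+1.4833)² = 29.9483
Variance = 29.9483 / 6 = 4.9914
SE* = √4.9914

SE* = 2.234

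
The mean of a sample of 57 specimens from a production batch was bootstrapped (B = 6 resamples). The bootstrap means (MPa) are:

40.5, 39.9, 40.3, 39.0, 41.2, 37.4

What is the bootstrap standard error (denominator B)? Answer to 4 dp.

Bootstrap SE is the standard deviation of the 6 replicate means.
Mean of replicates: (40.5 + 39.9 + 40.3 + 39.0 + 41.2 + 37.4) / 6 = 238.30000 / 6 = 39.71667
Sum of squared deviations: (+0.78333)² + (+0.18333)² + (+0.58333)² + (−0.71667)² + (+1.48333)² + (−2.31667)² = 9.06833
Variance = 9.06833 / 6 = 1.51139
SE* = √1.51139

SE* = 1.2294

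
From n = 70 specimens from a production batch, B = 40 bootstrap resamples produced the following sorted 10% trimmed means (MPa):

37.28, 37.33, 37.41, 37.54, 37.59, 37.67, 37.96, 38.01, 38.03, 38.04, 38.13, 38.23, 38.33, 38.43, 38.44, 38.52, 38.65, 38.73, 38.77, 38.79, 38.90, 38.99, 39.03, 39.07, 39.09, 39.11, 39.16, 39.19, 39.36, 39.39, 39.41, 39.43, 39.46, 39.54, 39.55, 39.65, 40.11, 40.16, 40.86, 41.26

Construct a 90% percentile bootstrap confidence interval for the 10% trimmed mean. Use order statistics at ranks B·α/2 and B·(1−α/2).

(37.33, 40.16)

α = 0.10; lower rank = 40 × 0.050 = 2; upper rank = 40 × 0.950 = 38.
The 2nd smallest replicate is 37.33; the 38th is 40.16.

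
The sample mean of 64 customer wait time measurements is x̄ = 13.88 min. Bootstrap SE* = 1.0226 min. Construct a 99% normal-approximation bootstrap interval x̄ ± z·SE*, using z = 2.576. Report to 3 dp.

Margin = 2.576 × 1.0226 = 2.6342
Interval: 13.88 ± 2.6342

(11.246, 16.514)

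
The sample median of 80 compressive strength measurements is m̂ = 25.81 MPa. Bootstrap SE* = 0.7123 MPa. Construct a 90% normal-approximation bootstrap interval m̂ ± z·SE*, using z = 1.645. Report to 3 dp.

(24.638, 26.982)

Margin = 1.645 × 0.7123 = 1.1717
Interval: 25.81 ± 1.1717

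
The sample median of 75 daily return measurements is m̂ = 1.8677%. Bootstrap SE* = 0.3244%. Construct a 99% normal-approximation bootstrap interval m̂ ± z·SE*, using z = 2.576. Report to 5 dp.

Margin = 2.576 × 0.3244 = 0.835654
Interval: 1.8677 ± 0.835654

(1.03205, 2.70335)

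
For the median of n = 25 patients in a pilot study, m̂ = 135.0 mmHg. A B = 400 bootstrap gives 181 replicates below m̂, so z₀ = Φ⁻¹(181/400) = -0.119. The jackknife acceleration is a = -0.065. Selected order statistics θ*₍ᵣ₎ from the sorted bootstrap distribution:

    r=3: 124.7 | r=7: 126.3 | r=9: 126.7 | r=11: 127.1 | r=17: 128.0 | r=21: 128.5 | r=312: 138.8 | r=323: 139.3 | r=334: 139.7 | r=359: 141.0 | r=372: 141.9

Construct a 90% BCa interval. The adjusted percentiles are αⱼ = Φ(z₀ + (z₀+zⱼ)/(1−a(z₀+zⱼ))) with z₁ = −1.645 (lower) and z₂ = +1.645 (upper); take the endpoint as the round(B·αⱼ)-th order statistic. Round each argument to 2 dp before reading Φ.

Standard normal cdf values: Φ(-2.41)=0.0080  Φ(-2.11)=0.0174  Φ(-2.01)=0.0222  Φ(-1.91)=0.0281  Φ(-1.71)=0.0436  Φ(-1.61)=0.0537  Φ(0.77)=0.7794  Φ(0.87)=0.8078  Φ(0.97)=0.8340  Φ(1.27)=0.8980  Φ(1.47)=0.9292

(126.3, 141.0)

Lower: z₀ + z₁ = -0.119 + (-1.645) = -1.764; 1 − a(z₀+z₁) = 1 − (-0.065)(-1.764) = 0.8853; argument = -0.119 + (-1.764)/0.8853 = -2.1115 → -2.11.
α₁ = Φ(-2.11) = 0.0174; rank = round(400 × 0.0174) = 7; θ*₍7₎ = 126.3.
Upper: z₀ + z₂ = 1.526; 1 − a(z₀+z₂) = 1.0992; argument = 1.2693 → 1.27; α₂ = 0.8980; rank = 359; θ*₍359₎ = 141.0.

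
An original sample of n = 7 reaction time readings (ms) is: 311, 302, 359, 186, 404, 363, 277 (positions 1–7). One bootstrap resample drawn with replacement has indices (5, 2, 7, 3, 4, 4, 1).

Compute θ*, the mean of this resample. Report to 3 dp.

Resample values: 404, 302, 277, 359, 186, 186, 311.
Mean = (404 + 302 + 277 + 359 + 186 + 186 + 311) / 7 = 2025.0 / 7 = 289.286

θ* = 289.286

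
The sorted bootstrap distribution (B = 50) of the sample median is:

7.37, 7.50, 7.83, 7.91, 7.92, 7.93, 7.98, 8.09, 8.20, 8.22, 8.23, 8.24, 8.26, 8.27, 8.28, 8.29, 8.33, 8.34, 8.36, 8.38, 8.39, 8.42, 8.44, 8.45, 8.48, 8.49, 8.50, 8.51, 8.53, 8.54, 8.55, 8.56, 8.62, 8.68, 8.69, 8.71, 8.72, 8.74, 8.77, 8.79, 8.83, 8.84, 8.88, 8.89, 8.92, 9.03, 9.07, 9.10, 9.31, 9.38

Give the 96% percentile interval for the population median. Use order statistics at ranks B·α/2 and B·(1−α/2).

α = 0.04; lower rank = 50 × 0.020 = 1; upper rank = 50 × 0.980 = 49.
The 1st smallest replicate is 7.37; the 49th is 9.31.

(7.37, 9.31)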